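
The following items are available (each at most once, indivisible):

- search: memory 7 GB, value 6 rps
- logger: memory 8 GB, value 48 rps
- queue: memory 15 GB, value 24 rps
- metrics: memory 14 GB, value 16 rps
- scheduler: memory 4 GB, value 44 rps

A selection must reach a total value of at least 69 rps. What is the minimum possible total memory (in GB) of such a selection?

12

Subsets with value ≥ 69, sorted by total memory:
- logger+scheduler: memory 12, value 92
- search+logger+scheduler: memory 19, value 98
Minimum memory: 12 GB.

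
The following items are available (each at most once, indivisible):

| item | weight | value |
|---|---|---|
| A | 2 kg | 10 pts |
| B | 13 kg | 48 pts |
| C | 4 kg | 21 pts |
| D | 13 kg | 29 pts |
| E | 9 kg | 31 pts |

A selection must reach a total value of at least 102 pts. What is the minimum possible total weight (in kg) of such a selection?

Subsets with value ≥ 102, sorted by total weight:
- A+B+C+E: weight 28, value 110
- A+B+C+D: weight 32, value 108
Minimum weight: 28 kg.

28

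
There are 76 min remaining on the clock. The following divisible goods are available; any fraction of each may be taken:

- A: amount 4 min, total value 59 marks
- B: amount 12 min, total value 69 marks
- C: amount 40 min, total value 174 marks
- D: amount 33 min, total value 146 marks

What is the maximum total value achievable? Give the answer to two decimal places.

Take in order of value per unit:
- A (59/4 per unit): all 4 → value 59, running total 59.00
- B (69/12 per unit): all 12 → value 69, running total 128.00
- D (146/33 per unit): all 33 → value 146, running total 274.00
- C (174/40 per unit): 27 of 40 → value 27×174/40 = 117.4500, running total 391.45
Total 391.45.

391.45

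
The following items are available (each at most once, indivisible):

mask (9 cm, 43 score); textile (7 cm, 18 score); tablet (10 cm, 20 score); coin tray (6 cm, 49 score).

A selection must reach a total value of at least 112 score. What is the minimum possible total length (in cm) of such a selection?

Subsets with value ≥ 112, sorted by total length:
- mask+tablet+coin tray: length 25, value 112
- mask+textile+tablet+coin tray: length 32, value 130
Minimum length: 25 cm.

25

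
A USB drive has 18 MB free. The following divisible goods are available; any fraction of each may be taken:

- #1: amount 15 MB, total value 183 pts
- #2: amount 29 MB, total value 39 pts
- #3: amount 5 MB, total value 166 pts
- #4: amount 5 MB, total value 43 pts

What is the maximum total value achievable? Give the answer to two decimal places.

Take in order of value per unit:
- #3 (166/5 per unit): all 5 → value 166, running total 166.00
- #1 (183/15 per unit): 13 of 15 → value 13×183/15 = 158.6000, running total 324.60
Total 324.60.

324.60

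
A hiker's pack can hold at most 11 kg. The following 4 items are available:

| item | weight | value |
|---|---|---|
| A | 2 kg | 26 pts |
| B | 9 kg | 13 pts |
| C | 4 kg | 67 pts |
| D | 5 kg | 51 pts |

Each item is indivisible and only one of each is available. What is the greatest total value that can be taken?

Check high-value combinations within 11 kg:
- A+C+D: weight 2+4+5=11, value 26+67+51=144
- C+D: weight 4+5=9, value 67+51=118
- A+C: weight 2+4=6, value 26+67=93
Best: 144 pts.

144 pts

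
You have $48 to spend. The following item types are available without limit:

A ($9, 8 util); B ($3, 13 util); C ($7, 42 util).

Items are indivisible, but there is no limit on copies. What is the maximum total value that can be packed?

278 util

Best value-per-unit is C at 42/7; filling with it alone gives 6×42 = 252.
Optimal mix: 2×B + 6×C → cost 48, value 278.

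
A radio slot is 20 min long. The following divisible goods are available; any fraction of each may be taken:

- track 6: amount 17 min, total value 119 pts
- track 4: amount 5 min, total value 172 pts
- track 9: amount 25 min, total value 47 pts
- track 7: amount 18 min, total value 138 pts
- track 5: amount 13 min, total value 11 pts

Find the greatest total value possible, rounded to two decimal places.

287.00

Take in order of value per unit:
- track 4 (172/5 per unit): all 5 → value 172, running total 172.00
- track 7 (138/18 per unit): 15 of 18 → value 15×138/18 = 115.0000, running total 287.00
Total 287.00.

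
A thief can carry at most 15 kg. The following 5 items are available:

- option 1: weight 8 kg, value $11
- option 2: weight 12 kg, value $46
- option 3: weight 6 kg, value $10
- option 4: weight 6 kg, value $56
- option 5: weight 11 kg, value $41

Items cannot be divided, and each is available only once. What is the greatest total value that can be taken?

This is a 0/1 knapsack; check combinations near the capacity.
- option 1+option 4: weight 8+6=14, value 11+56=67
- option 3+option 4: weight 6+6=12, value 10+56=66
- option 4: weight 6, value 56
- option 2: weight 12, value 46
- option 5: weight 11, value 41
Best: $67.

$67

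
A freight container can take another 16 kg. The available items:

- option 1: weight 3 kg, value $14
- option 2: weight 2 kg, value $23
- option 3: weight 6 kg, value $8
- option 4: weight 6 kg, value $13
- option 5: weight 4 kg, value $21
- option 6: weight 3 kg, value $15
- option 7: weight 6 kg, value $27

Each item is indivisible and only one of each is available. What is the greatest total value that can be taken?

Check high-value combinations within 16 kg:
- option 2+option 5+option 6+option 7: weight 2+4+3+6=15, value 23+21+15+27=86
- option 1+option 2+option 5+option 7: weight 3+2+4+6=15, value 14+23+21+27=85
- option 1+option 2+option 6+option 7: weight 3+2+3+6=14, value 14+23+15+27=79
- option 1+option 5+option 6+option 7: weight 3+4+3+6=16, value 14+21+15+27=77
Best: $86.

$86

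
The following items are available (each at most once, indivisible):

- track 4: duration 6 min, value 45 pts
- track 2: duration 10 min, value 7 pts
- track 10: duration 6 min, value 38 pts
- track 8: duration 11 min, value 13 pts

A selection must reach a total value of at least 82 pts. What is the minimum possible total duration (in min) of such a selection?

12

Subsets with value ≥ 82, sorted by total duration:
- track 4+track 10: duration 12, value 83
- track 4+track 2+track 10: duration 22, value 90
- track 4+track 10+track 8: duration 23, value 96
Minimum duration: 12 min.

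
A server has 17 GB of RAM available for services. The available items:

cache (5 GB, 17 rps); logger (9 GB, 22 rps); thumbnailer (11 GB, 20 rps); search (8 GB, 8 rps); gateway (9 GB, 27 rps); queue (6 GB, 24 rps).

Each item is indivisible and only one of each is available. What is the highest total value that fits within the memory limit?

51 rps

Check high-value combinations within 17 GB:
- gateway+queue: memory 9+6=15, value 27+24=51
- logger+queue: memory 9+6=15, value 22+24=46
- cache+gateway: memory 5+9=14, value 17+27=44
- thumbnailer+queue: memory 11+6=17, value 20+24=44
- cache+queue: memory 5+6=11, value 17+24=41
Best: 51 rps.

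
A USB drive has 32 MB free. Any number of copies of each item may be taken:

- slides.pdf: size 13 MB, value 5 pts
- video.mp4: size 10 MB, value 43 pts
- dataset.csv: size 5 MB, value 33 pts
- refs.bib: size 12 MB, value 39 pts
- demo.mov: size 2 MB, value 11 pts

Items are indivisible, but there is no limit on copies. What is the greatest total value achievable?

209 pts

Best value-per-unit is dataset.csv at 33/5; filling with it alone gives 6×33 = 198.
Optimal mix: 6×dataset.csv + 1×demo.mov → size 32, value 209.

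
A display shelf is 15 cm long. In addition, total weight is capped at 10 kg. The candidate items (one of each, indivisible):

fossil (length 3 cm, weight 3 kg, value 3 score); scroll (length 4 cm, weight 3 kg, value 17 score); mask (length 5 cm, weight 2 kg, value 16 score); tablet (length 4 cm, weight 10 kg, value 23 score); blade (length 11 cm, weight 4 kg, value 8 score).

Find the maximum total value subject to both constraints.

Feasible sets respecting both limits:
- fossil+scroll+mask: length 12, weight 8, value 36
- scroll+mask: length 9, weight 5, value 33
- scroll+blade: length 15, weight 7, value 25
Best: 36 score.

36 score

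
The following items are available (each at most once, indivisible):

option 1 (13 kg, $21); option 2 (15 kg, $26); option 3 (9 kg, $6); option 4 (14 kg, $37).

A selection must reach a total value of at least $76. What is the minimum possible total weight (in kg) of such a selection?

42

Subsets with value ≥ 76, sorted by total weight:
- option 1+option 2+option 4: weight 42, value 84
- option 1+option 2+option 3+option 4: weight 51, value 90
Minimum weight: 42 kg.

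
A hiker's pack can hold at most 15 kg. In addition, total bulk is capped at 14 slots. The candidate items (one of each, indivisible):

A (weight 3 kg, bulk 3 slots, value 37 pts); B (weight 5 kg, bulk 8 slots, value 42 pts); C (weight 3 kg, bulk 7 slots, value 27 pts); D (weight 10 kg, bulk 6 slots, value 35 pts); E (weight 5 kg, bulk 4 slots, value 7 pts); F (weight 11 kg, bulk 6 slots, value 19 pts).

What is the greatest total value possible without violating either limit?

79 pts

Feasible sets respecting both limits:
- A+B: weight 8, bulk 11, value 79
- B+D: weight 15, bulk 14, value 77
- A+D: weight 13, bulk 9, value 72
Best: 79 pts.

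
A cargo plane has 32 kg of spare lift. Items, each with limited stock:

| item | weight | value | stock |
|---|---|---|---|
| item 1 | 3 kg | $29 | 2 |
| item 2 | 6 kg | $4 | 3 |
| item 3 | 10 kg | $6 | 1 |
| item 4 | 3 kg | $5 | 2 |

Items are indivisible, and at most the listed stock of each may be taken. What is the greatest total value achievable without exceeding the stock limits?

$80

Top feasible selections:
- 2×item 1 + 3×item 2 + 2×item 4: weight 30, value 80
- 2×item 1 + 1×item 2 + 1×item 3 + 2×item 4: weight 28, value 78
- 2×item 1 + 2×item 2 + 1×item 3 + 1×item 4: weight 31, value 77
- 2×item 1 + 2×item 2 + 2×item 4: weight 24, value 76
Best: $80.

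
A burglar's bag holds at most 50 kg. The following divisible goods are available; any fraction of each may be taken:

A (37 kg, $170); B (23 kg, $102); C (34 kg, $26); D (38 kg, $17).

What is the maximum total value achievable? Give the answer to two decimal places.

227.65

Take in order of value per unit:
- A (170/37 per unit): all 37 → value 170, running total 170.00
- B (102/23 per unit): 13 of 23 → value 13×102/23 = 57.6522, running total 227.65
Total 227.65.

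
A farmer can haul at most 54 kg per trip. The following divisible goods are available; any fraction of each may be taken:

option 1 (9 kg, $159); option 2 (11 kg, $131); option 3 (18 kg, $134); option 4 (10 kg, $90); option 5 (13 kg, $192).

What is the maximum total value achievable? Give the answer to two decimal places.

Take in order of value per unit:
- option 1 (159/9 per unit): all 9 → value 159, running total 159.00
- option 5 (192/13 per unit): all 13 → value 192, running total 351.00
- option 2 (131/11 per unit): all 11 → value 131, running total 482.00
- option 4 (90/10 per unit): all 10 → value 90, running total 572.00
- option 3 (134/18 per unit): 11 of 18 → value 11×134/18 = 81.8889, running total 653.89
Total 653.89.

653.89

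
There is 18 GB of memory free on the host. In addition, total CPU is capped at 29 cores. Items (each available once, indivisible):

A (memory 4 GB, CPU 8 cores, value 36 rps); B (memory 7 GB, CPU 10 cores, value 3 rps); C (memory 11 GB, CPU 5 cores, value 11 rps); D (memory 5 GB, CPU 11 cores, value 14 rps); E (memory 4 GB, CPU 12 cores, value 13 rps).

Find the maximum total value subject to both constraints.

53 rps

Feasible sets respecting both limits:
- A+B+D: memory 16, CPU 29, value 53
- A+D: memory 9, CPU 19, value 50
- A+E: memory 8, CPU 20, value 49
- A+C: memory 15, CPU 13, value 47
Best: 53 rps.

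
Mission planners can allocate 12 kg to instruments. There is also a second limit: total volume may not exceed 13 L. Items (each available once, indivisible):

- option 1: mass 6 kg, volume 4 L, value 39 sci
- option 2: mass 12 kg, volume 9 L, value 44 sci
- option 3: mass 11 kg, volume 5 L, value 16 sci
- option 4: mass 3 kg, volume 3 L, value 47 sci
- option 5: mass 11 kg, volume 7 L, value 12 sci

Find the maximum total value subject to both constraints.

Feasible sets respecting both limits:
- option 1+option 4: mass 9, volume 7, value 86
- option 4: mass 3, volume 3, value 47
- option 2: mass 12, volume 9, value 44
Best: 86 sci.

86 sci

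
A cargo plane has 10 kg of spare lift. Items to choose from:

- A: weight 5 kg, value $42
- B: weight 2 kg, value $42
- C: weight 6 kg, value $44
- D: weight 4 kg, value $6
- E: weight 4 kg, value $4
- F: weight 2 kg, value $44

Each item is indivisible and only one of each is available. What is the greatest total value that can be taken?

$130

Check high-value combinations within 10 kg:
- B+C+F: weight 2+6+2=10, value 42+44+44=130
- A+B+F: weight 5+2+2=9, value 42+42+44=128
- B+D+F: weight 2+4+2=8, value 42+6+44=92
- B+E+F: weight 2+4+2=8, value 42+4+44=90
Best: $130.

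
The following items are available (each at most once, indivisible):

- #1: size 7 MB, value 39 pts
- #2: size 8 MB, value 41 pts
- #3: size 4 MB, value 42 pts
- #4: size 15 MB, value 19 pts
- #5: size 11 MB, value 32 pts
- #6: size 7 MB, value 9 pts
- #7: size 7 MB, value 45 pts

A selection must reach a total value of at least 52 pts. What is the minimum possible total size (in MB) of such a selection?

11

Subsets with value ≥ 52, sorted by total size:
- #3+#7: size 11, value 87
- #1+#3: size 11, value 81
Minimum size: 11 MB.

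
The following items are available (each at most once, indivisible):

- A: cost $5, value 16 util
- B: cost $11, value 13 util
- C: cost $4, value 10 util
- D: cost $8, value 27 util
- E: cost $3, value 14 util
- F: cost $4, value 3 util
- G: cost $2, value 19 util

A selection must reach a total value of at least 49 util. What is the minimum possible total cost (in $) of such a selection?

Subsets with value ≥ 49, sorted by total cost:
- A+E+G: cost 10, value 49
- D+E+G: cost 13, value 60
Minimum cost: 10 $.

10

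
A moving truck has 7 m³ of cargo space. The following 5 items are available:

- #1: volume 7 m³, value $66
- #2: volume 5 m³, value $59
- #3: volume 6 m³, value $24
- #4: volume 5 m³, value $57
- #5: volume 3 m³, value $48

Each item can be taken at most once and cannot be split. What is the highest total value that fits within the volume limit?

Check high-value combinations within 7 m³:
- #1: volume 7, value 66
- #2: volume 5, value 59
- #4: volume 5, value 57
- #5: volume 3, value 48
- #3: volume 6, value 24
Best: $66.

$66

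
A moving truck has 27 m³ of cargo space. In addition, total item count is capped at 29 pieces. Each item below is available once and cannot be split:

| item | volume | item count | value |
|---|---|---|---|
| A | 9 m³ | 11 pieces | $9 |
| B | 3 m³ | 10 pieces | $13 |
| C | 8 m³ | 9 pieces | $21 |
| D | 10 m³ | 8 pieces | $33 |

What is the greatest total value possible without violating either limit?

$67

Feasible sets respecting both limits:
- B+C+D: volume 21, item count 27, value 67
- A+C+D: volume 27, item count 28, value 63
- A+B+D: volume 22, item count 29, value 55
Best: $67.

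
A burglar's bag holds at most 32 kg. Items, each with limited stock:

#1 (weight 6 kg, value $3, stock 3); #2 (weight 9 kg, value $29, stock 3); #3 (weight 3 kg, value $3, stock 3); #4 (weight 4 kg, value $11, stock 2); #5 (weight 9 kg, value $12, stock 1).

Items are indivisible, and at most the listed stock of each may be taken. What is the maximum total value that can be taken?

$98

Top feasible selections:
- 3×#2 + 1×#4: weight 31, value 98
- 3×#2 + 1×#3: weight 30, value 90
- 3×#2: weight 27, value 87
- 2×#2 + 2×#3 + 2×#4: weight 32, value 86
Best: $98.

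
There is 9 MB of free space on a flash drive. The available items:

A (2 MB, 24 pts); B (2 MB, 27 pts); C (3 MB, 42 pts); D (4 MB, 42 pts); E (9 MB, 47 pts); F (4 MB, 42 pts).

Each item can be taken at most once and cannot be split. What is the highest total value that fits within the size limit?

Check high-value combinations within 9 MB:
- B+C+D: size 2+3+4=9, value 27+42+42=111
- B+C+F: size 2+3+4=9, value 27+42+42=111
- A+C+D: size 2+3+4=9, value 24+42+42=108
- A+C+F: size 2+3+4=9, value 24+42+42=108
Best: 111 pts.

111 pts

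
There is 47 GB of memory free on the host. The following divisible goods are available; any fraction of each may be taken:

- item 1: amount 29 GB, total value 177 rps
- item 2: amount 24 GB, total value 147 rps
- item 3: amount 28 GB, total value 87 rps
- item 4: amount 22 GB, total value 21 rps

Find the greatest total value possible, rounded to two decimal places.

287.38

Take in order of value per unit:
- item 2 (147/24 per unit): all 24 → value 147, running total 147.00
- item 1 (177/29 per unit): 23 of 29 → value 23×177/29 = 140.3793, running total 287.38
Total 287.38.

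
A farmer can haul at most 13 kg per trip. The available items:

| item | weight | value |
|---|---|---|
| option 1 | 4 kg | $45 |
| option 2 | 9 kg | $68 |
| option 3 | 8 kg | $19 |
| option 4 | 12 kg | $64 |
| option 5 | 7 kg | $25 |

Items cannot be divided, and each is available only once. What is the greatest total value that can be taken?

$113

Check high-value combinations within 13 kg:
- option 1+option 2: weight 4+9=13, value 45+68=113
- option 1+option 5: weight 4+7=11, value 45+25=70
- option 2: weight 9, value 68
Best: $113.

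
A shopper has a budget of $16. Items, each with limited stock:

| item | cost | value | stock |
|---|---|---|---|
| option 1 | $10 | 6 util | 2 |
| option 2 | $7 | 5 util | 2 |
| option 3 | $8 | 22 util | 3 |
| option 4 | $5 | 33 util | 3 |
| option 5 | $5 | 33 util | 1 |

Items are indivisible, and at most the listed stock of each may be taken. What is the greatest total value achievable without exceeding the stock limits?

Best selections within cost 16 and stock limits:
- 2×option 4 + 1×option 5: cost 15, value 99
- 3×option 4: cost 15, value 99
Best: 99 util.

99 util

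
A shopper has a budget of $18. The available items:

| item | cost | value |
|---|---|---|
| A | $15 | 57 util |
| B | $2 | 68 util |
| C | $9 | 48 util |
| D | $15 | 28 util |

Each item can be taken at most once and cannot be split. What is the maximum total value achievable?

Check high-value combinations within $18:
- A+B: cost 15+2=17, value 57+68=125
- B+C: cost 2+9=11, value 68+48=116
- B+D: cost 2+15=17, value 68+28=96
- B: cost 2, value 68
- A: cost 15, value 57
Best: 125 util.

125 util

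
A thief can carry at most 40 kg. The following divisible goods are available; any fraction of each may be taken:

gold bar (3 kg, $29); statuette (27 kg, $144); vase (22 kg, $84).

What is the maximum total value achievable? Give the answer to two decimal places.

Take in order of value per unit:
- gold bar (29/3 per unit): all 3 → value 29, running total 29.00
- statuette (144/27 per unit): all 27 → value 144, running total 173.00
- vase (84/22 per unit): 10 of 22 → value 10×84/22 = 38.1818, running total 211.18
Total 211.18.

211.18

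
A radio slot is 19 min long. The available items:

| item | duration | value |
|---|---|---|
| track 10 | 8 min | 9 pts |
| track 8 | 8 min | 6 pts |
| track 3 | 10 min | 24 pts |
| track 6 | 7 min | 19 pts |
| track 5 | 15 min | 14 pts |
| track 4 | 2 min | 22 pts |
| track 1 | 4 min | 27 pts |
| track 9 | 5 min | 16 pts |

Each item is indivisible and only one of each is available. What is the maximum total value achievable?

Check high-value combinations within 19 min:
- track 6+track 4+track 1+track 9: duration 7+2+4+5=18, value 19+22+27+16=84
- track 10+track 4+track 1+track 9: duration 8+2+4+5=19, value 9+22+27+16=74
- track 3+track 4+track 1: duration 10+2+4=16, value 24+22+27=73
Best: 84 pts.

84 pts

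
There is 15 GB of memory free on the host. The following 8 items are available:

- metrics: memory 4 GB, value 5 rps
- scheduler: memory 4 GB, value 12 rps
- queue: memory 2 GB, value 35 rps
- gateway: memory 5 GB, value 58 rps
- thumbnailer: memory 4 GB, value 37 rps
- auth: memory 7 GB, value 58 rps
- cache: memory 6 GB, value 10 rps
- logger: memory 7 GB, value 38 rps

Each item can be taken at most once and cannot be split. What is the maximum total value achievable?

This is a 0/1 knapsack; check combinations near the capacity.
- queue+gateway+auth: memory 2+5+7=14, value 35+58+58=151
- scheduler+queue+gateway+thumbnailer: memory 4+2+5+4=15, value 12+35+58+37=142
- metrics+queue+gateway+thumbnailer: memory 4+2+5+4=15, value 5+35+58+37=135
- queue+gateway+logger: memory 2+5+7=14, value 35+58+38=131
- queue+gateway+thumbnailer: memory 2+5+4=11, value 35+58+37=130
Best: 151 rps.

151 rps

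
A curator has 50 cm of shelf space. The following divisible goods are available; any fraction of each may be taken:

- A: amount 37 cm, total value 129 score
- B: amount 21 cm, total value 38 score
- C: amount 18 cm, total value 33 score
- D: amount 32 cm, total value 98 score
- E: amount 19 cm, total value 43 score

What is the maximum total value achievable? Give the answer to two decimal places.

Take in order of value per unit:
- A (129/37 per unit): all 37 → value 129, running total 129.00
- D (98/32 per unit): 13 of 32 → value 13×98/32 = 39.8125, running total 168.81
Total 168.81.

168.81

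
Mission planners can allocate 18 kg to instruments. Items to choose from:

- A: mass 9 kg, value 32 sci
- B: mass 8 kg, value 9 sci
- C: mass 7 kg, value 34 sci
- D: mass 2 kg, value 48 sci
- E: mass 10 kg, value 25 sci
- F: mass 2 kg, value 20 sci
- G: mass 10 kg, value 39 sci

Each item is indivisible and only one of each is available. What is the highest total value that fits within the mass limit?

Check high-value combinations within 18 kg:
- A+C+D: mass 9+7+2=18, value 32+34+48=114
- D+F+G: mass 2+2+10=14, value 48+20+39=107
- C+D+F: mass 7+2+2=11, value 34+48+20=102
- A+D+F: mass 9+2+2=13, value 32+48+20=100
- D+E+F: mass 2+10+2=14, value 48+25+20=93
Best: 114 sci.

114 sci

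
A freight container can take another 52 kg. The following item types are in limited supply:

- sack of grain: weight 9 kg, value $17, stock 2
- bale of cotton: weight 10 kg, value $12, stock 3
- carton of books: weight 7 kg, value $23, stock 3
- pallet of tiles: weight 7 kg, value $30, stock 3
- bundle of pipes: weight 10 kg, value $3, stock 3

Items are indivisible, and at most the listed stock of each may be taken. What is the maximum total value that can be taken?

Top feasible selections:
- 1×sack of grain + 3×carton of books + 3×pallet of tiles: weight 51, value 176
- 1×bale of cotton + 3×carton of books + 3×pallet of tiles: weight 52, value 171
Best: $176.

$176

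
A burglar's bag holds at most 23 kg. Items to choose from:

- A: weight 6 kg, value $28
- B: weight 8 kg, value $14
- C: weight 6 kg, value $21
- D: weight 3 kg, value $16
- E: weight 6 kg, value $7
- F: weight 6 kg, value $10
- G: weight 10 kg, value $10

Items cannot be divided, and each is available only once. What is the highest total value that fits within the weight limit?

This is a 0/1 knapsack; check combinations near the capacity.
- A+B+C+D: weight 6+8+6+3=23, value 28+14+21+16=79
- A+C+D+F: weight 6+6+3+6=21, value 28+21+16+10=75
- A+C+D+E: weight 6+6+3+6=21, value 28+21+16+7=72
- A+B+D+F: weight 6+8+3+6=23, value 28+14+16+10=68
Best: $79.

$79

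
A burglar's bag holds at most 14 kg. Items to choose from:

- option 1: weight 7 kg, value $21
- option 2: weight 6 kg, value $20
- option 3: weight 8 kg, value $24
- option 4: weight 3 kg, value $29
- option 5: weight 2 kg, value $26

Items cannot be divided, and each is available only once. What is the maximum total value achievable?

Check high-value combinations within 14 kg:
- option 3+option 4+option 5: weight 8+3+2=13, value 24+29+26=79
- option 1+option 4+option 5: weight 7+3+2=12, value 21+29+26=76
- option 2+option 4+option 5: weight 6+3+2=11, value 20+29+26=75
Best: $79.

$79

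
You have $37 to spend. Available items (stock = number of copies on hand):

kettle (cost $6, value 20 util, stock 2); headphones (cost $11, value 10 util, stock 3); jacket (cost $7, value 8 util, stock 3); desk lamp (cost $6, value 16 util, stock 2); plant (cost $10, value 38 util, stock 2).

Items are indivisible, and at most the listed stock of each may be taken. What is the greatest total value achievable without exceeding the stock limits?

Best selections within cost 37 and stock limits:
- 2×kettle + 2×plant: cost 32, value 116
- 1×kettle + 1×desk lamp + 2×plant: cost 32, value 112
Best: 116 util.

116 util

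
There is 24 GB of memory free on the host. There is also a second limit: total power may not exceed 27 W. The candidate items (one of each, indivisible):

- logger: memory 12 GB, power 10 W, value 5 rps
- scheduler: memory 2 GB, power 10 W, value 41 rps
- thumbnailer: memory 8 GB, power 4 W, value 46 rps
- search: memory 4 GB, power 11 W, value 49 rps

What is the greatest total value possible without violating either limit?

136 rps

Feasible sets respecting both limits:
- scheduler+thumbnailer+search: memory 14, power 25, value 136
- logger+thumbnailer+search: memory 24, power 25, value 100
- thumbnailer+search: memory 12, power 15, value 95
- logger+scheduler+thumbnailer: memory 22, power 24, value 92
Best: 136 rps.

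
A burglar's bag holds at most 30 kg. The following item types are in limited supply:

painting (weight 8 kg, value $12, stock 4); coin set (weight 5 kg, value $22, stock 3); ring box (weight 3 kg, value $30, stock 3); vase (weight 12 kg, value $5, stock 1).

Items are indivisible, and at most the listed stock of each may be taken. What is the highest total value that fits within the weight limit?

Top feasible selections:
- 3×coin set + 3×ring box: weight 24, value 156
- 1×painting + 2×coin set + 3×ring box: weight 27, value 146
Best: $156.

$156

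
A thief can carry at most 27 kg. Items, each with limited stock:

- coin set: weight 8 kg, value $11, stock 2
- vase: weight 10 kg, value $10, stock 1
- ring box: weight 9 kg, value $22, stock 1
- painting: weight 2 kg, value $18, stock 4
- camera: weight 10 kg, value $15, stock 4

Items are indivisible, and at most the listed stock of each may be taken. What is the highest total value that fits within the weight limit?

$109

Top feasible selections:
- 1×ring box + 4×painting + 1×camera: weight 27, value 109
- 1×coin set + 1×ring box + 4×painting: weight 25, value 105
- 1×vase + 1×ring box + 4×painting: weight 27, value 104
Best: $109.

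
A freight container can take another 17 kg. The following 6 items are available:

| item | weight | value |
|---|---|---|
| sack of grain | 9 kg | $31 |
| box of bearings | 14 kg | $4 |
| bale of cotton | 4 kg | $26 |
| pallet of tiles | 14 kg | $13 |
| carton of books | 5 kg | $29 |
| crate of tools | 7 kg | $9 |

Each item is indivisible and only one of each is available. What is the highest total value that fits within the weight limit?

Check high-value combinations within 17 kg:
- bale of cotton+carton of books+crate of tools: weight 4+5+7=16, value 26+29+9=64
- sack of grain+carton of books: weight 9+5=14, value 31+29=60
- sack of grain+bale of cotton: weight 9+4=13, value 31+26=57
- bale of cotton+carton of books: weight 4+5=9, value 26+29=55
Best: $64.

$64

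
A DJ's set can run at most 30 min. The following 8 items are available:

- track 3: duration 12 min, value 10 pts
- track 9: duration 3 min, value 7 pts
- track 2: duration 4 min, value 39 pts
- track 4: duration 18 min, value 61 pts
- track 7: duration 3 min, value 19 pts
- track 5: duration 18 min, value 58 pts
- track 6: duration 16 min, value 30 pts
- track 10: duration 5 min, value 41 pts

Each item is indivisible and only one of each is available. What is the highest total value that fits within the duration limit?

160 pts

This is a 0/1 knapsack; check combinations near the capacity.
- track 2+track 4+track 7+track 10: duration 4+18+3+5=30, value 39+61+19+41=160
- track 2+track 7+track 5+track 10: duration 4+3+18+5=30, value 39+19+58+41=157
- track 9+track 2+track 4+track 10: duration 3+4+18+5=30, value 7+39+61+41=148
Best: 160 pts.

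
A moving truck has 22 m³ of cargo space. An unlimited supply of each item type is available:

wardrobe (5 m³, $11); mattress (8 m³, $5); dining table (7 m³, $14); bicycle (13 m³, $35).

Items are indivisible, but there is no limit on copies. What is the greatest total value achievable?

$49

Best value-per-unit is bicycle at 35/13; filling with it alone gives 1×35 = 35.
Optimal mix: 1×dining table + 1×bicycle → volume 20, value 49.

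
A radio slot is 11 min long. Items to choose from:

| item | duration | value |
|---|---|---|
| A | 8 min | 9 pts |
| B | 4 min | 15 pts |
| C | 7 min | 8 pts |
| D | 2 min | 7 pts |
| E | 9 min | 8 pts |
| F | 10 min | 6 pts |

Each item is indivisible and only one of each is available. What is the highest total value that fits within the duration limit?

Check high-value combinations within 11 min:
- B+C: duration 4+7=11, value 15+8=23
- B+D: duration 4+2=6, value 15+7=22
- A+D: duration 8+2=10, value 9+7=16
- B: duration 4, value 15
- C+D: duration 7+2=9, value 8+7=15
Best: 23 pts.

23 pts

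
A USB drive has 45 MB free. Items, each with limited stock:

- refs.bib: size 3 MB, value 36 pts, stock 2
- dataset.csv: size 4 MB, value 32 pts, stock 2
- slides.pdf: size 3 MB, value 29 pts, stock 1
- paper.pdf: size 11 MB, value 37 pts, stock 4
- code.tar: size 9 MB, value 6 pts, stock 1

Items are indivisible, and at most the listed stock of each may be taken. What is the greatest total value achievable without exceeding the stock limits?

239 pts

Top feasible selections:
- 2×refs.bib + 2×dataset.csv + 1×slides.pdf + 2×paper.pdf: size 39, value 239
- 2×refs.bib + 2×dataset.csv + 2×paper.pdf + 1×code.tar: size 45, value 216
- 2×refs.bib + 1×dataset.csv + 3×paper.pdf: size 43, value 215
- 2×refs.bib + 1×dataset.csv + 1×slides.pdf + 2×paper.pdf + 1×code.tar: size 44, value 213
Best: 239 pts.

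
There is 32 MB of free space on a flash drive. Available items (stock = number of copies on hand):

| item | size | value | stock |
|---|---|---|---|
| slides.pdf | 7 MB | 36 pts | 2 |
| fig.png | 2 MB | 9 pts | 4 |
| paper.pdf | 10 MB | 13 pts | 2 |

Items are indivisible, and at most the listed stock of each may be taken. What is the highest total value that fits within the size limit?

Top feasible selections:
- 2×slides.pdf + 4×fig.png + 1×paper.pdf: size 32, value 121
- 2×slides.pdf + 3×fig.png + 1×paper.pdf: size 30, value 112
- 2×slides.pdf + 4×fig.png: size 22, value 108
- 2×slides.pdf + 2×fig.png + 1×paper.pdf: size 28, value 103
Best: 121 pts.

121 pts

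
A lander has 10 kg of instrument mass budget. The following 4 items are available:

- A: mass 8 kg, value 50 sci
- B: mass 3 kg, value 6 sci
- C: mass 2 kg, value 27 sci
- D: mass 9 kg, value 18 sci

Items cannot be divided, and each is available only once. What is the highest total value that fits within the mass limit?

77 sci

Check high-value combinations within 10 kg:
- A+C: mass 8+2=10, value 50+27=77
- A: mass 8, value 50
- B+C: mass 3+2=5, value 6+27=33
- C: mass 2, value 27
- D: mass 9, value 18
Best: 77 sci.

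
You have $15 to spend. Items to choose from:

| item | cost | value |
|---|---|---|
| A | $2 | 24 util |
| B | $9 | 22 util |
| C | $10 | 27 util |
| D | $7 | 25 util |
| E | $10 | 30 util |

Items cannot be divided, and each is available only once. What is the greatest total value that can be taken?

This is a 0/1 knapsack; check combinations near the capacity.
- A+E: cost 2+10=12, value 24+30=54
- A+C: cost 2+10=12, value 24+27=51
- A+D: cost 2+7=9, value 24+25=49
- A+B: cost 2+9=11, value 24+22=46
- E: cost 10, value 30
Best: 54 util.

54 util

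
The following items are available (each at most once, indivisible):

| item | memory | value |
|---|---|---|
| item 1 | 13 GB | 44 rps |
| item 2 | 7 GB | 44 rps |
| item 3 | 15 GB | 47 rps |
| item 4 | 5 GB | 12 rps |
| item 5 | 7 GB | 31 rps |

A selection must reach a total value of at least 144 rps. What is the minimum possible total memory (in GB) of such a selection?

Subsets with value ≥ 144, sorted by total memory:
- item 1+item 2+item 3+item 4: memory 40, value 147
- item 1+item 2+item 3+item 5: memory 42, value 166
- item 1+item 2+item 3+item 4+item 5: memory 47, value 178
Minimum memory: 40 GB.

40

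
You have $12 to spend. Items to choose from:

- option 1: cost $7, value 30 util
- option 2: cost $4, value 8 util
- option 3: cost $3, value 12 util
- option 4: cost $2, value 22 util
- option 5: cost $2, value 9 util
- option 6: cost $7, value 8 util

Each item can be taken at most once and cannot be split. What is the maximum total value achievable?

Check high-value combinations within $12:
- option 1+option 3+option 4: cost 7+3+2=12, value 30+12+22=64
- option 1+option 4+option 5: cost 7+2+2=11, value 30+22+9=61
- option 1+option 4: cost 7+2=9, value 30+22=52
Best: 64 util.

64 util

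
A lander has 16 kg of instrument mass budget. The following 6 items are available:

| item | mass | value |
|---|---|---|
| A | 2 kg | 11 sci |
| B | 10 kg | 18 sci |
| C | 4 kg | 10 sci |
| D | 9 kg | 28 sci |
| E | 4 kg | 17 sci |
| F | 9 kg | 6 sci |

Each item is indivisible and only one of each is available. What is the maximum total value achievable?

Check high-value combinations within 16 kg:
- A+D+E: mass 2+9+4=15, value 11+28+17=56
- A+C+D: mass 2+4+9=15, value 11+10+28=49
- A+B+E: mass 2+10+4=16, value 11+18+17=46
- D+E: mass 9+4=13, value 28+17=45
- A+D: mass 2+9=11, value 11+28=39
Best: 56 sci.

56 sci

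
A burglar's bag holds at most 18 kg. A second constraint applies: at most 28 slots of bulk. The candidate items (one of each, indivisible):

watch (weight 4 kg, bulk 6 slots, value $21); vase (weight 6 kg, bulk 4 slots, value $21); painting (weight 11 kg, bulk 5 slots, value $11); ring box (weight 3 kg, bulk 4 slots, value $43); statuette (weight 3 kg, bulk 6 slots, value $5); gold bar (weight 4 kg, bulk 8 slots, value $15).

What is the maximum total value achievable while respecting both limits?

Feasible sets respecting both limits:
- watch+vase+ring box+gold bar: weight 17, bulk 22, value 100
- watch+vase+ring box+statuette: weight 16, bulk 20, value 90
- watch+vase+ring box: weight 13, bulk 14, value 85
Best: $100.

$100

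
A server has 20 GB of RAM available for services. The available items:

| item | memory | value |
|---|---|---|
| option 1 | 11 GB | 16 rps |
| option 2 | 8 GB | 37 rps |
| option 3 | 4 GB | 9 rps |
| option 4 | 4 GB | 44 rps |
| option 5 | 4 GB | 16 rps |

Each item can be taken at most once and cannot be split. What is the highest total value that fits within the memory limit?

106 rps

Check high-value combinations within 20 GB:
- option 2+option 3+option 4+option 5: memory 8+4+4+4=20, value 37+9+44+16=106
- option 2+option 4+option 5: memory 8+4+4=16, value 37+44+16=97
- option 2+option 3+option 4: memory 8+4+4=16, value 37+9+44=90
- option 2+option 4: memory 8+4=12, value 37+44=81
- option 1+option 4+option 5: memory 11+4+4=19, value 16+44+16=76
Best: 106 rps.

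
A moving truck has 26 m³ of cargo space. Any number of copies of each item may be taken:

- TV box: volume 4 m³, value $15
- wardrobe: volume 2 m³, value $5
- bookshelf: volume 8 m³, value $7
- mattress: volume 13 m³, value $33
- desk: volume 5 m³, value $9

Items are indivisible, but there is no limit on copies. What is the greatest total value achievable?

Best value-per-unit is TV box at 15/4; filling with it alone gives 6×15 = 90.
Optimal mix: 6×TV box + 1×wardrobe → volume 26, value 95.

$95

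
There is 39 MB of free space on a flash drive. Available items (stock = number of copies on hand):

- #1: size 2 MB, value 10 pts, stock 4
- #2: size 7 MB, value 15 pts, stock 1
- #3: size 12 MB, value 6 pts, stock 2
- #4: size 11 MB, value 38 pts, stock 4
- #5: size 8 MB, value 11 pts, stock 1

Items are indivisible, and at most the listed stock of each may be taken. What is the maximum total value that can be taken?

144 pts

Best selections within size 39 and stock limits:
- 3×#1 + 3×#4: size 39, value 144
- 2×#1 + 3×#4: size 37, value 134
Best: 144 pts.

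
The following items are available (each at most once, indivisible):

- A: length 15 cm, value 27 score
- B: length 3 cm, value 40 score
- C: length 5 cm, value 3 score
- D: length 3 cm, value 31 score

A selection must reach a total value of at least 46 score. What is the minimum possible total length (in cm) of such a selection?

6

Subsets with value ≥ 46, sorted by total length:
- B+D: length 6, value 71
- B+C+D: length 11, value 74
- A+B: length 18, value 67
Minimum length: 6 cm.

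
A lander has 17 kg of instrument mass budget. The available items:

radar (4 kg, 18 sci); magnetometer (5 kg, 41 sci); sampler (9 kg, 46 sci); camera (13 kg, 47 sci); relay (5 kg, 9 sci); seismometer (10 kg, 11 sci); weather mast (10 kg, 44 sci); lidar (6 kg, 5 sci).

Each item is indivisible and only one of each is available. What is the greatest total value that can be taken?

87 sci

Check high-value combinations within 17 kg:
- magnetometer+sampler: mass 5+9=14, value 41+46=87
- magnetometer+weather mast: mass 5+10=15, value 41+44=85
- radar+magnetometer+relay: mass 4+5+5=14, value 18+41+9=68
Best: 87 sci.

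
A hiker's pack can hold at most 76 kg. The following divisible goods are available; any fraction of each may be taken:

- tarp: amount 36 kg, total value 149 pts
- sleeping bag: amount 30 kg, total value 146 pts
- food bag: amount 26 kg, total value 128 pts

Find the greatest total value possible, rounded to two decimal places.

Take in order of value per unit:
- food bag (128/26 per unit): all 26 → value 128, running total 128.00
- sleeping bag (146/30 per unit): all 30 → value 146, running total 274.00
- tarp (149/36 per unit): 20 of 36 → value 20×149/36 = 82.7778, running total 356.78
Total 356.78.

356.78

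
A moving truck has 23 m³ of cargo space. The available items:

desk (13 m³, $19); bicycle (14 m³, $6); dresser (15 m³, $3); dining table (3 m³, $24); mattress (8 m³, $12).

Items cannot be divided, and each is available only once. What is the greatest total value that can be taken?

$43

Check high-value combinations within 23 m³:
- desk+dining table: volume 13+3=16, value 19+24=43
- dining table+mattress: volume 3+8=11, value 24+12=36
- desk+mattress: volume 13+8=21, value 19+12=31
Best: $43.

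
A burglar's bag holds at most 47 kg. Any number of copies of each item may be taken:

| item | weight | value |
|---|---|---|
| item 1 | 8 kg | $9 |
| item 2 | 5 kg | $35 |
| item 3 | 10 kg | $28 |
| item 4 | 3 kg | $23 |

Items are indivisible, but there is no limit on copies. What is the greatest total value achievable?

$357

Best value-per-unit is item 4 at 23/3; filling with it alone gives 15×23 = 345.
Optimal mix: 1×item 2 + 14×item 4 → weight 47, value 357.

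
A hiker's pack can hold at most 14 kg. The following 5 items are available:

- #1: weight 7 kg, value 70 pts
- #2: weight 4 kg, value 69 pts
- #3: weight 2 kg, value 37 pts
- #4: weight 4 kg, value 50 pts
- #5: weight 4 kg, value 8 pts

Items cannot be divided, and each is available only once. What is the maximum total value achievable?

Check high-value combinations within 14 kg:
- #1+#2+#3: weight 7+4+2=13, value 70+69+37=176
- #2+#3+#4+#5: weight 4+2+4+4=14, value 69+37+50+8=164
- #1+#3+#4: weight 7+2+4=13, value 70+37+50=157
- #2+#3+#4: weight 4+2+4=10, value 69+37+50=156
Best: 176 pts.

176 pts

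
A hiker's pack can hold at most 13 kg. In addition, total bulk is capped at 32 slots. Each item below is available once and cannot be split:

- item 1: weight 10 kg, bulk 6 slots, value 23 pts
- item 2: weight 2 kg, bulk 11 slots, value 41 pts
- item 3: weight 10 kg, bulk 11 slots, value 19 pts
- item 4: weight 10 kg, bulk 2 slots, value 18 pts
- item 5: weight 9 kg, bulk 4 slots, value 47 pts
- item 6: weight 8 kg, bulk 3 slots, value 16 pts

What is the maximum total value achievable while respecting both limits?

88 pts

Feasible sets respecting both limits:
- item 2+item 5: weight 11, bulk 15, value 88
- item 1+item 2: weight 12, bulk 17, value 64
- item 2+item 3: weight 12, bulk 22, value 60
Best: 88 pts.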